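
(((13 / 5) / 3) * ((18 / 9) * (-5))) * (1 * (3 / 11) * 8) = -208 / 11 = -18.91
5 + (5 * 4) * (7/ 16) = 55/ 4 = 13.75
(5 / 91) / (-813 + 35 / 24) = -120 / 1772407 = -0.00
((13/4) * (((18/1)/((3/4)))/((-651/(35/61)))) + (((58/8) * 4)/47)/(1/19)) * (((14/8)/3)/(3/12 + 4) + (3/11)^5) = 8372967250/5177306497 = 1.62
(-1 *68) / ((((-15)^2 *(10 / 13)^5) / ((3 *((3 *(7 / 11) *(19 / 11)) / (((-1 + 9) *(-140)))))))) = 0.01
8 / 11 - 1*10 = -9.27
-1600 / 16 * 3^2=-900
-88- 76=-164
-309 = -309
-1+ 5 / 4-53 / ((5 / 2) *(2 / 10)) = -105.75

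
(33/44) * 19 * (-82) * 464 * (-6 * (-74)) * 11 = -2648026656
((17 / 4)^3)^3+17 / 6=355765857715 / 786432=452379.68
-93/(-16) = 93/16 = 5.81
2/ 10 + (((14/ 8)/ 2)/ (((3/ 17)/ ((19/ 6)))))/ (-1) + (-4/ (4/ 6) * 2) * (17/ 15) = -20953/ 720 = -29.10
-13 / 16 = -0.81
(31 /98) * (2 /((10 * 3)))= 31 /1470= 0.02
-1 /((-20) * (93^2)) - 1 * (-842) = 145649161 /172980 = 842.00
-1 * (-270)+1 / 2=541 / 2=270.50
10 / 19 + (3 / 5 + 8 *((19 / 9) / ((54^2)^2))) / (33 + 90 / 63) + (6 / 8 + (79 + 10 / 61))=80.46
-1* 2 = -2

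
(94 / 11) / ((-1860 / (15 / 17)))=-47 / 11594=-0.00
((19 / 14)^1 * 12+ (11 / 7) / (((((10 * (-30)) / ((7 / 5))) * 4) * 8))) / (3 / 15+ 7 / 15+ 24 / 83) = 454169609 / 26656000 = 17.04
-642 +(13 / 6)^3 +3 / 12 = -136421 / 216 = -631.58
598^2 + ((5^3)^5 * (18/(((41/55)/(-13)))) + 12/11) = -4320373373876354/451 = -9579541848949.79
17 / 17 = 1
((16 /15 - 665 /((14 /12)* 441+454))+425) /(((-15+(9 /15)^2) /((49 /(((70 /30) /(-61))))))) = 432579595 /11622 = 37220.75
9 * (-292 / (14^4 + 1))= -2628 / 38417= -0.07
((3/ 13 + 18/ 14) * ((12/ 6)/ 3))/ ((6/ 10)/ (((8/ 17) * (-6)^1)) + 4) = 7360/ 27573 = 0.27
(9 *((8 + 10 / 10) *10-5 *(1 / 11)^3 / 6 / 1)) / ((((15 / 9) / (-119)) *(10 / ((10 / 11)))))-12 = -154304421 / 29282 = -5269.60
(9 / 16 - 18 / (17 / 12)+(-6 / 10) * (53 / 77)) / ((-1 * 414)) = 438301 / 14451360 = 0.03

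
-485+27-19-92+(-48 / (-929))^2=-491068025 / 863041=-569.00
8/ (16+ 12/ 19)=38/ 79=0.48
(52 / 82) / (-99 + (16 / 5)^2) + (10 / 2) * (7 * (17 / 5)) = 10825851 / 90979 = 118.99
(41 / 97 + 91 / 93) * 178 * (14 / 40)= 787472 / 9021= 87.29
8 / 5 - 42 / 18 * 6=-62 / 5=-12.40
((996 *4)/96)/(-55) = -0.75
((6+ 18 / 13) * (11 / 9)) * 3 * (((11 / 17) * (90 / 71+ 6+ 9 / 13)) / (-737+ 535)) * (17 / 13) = -14223792 / 15754687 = -0.90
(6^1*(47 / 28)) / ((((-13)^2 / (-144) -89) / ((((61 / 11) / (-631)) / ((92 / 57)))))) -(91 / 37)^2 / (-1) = 120175605679279 / 19865217413965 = 6.05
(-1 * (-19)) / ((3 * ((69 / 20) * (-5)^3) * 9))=-0.00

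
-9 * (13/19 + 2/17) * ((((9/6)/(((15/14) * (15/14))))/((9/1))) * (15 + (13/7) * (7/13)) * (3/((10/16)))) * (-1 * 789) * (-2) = -5126757888/40375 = -126978.52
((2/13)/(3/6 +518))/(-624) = -1/2103036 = -0.00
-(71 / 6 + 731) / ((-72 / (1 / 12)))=4457 / 5184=0.86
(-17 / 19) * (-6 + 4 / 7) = 34 / 7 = 4.86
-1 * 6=-6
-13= -13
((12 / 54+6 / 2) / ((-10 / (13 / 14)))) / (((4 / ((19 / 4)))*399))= -377 / 423360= -0.00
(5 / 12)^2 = 25 / 144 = 0.17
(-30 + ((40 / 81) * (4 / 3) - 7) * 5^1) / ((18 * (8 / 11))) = -164945 / 34992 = -4.71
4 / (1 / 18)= 72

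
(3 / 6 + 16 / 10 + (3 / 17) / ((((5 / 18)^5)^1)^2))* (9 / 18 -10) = -407046511882011 / 664062500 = -612964.16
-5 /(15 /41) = -41 /3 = -13.67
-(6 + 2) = -8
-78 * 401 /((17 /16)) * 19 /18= -1584752 /51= -31073.57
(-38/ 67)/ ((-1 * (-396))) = -0.00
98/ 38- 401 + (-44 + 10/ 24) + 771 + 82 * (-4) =227/ 228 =1.00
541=541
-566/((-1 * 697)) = 566/697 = 0.81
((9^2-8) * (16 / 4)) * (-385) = -112420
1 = 1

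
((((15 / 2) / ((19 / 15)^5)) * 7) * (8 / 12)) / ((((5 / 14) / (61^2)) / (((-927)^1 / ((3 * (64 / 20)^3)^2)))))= -222827760791015625 / 20771023880192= -10727.82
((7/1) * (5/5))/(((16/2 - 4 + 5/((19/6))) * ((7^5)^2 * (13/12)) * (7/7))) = 114/27803635223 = 0.00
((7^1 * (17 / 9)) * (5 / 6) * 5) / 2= 2975 / 108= 27.55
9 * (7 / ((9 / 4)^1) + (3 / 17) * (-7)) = 287 / 17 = 16.88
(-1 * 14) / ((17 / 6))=-84 / 17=-4.94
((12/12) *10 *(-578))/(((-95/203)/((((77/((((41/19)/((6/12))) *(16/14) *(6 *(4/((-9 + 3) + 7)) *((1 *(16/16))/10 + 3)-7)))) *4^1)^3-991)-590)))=-15650509633852713905089/801890108491952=-19517025.42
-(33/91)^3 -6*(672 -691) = 85871157/753571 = 113.95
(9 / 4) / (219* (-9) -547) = -9 / 10072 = -0.00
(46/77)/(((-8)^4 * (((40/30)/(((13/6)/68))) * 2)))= 299/171573248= 0.00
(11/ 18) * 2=11/ 9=1.22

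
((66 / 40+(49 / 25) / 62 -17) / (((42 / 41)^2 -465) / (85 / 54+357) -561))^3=136767060857450540638727259920377903 / 6764449459899742109448699585011149000000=0.00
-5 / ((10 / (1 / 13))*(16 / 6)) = -3 / 208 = -0.01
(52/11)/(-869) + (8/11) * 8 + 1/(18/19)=1181773/172062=6.87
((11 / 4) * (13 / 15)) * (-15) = -143 / 4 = -35.75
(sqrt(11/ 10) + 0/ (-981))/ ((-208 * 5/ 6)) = -3 * sqrt(110)/ 5200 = -0.01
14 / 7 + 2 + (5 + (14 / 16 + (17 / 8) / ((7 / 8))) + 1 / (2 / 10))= 969 / 56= 17.30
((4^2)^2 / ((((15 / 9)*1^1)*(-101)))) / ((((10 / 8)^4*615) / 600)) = -1572864 / 2588125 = -0.61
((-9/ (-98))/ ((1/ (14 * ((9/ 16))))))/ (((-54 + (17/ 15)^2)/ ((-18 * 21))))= 492075/ 94888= 5.19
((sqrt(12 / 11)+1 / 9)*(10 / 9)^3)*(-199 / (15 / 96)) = -2018.85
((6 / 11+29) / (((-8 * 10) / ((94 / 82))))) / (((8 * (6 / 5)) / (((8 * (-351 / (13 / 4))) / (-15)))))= -9165 / 3608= -2.54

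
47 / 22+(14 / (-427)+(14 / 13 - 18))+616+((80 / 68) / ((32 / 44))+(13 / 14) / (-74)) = 602.79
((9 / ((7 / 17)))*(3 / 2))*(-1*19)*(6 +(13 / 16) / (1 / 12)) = -78489 / 8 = -9811.12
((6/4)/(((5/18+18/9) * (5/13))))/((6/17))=1989/410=4.85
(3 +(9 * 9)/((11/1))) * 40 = 4560/11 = 414.55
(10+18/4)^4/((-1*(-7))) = 707281/112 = 6315.01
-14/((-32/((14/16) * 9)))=3.45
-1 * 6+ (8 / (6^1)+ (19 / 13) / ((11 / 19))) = -2.14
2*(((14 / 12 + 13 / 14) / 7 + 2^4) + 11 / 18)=14915 / 441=33.82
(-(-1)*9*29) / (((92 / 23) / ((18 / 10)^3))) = 190269 / 500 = 380.54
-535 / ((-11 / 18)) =9630 / 11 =875.45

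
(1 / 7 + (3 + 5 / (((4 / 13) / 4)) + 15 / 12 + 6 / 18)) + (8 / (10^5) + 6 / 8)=18500021 / 262500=70.48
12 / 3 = 4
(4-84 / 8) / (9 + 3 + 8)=-13 / 40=-0.32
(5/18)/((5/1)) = 1/18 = 0.06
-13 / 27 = -0.48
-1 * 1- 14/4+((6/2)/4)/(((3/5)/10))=8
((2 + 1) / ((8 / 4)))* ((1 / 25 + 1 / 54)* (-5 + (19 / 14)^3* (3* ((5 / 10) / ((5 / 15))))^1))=2708989 / 4939200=0.55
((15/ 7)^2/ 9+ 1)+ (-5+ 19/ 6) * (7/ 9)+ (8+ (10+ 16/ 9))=52555/ 2646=19.86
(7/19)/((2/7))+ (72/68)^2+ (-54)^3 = -1729243175/10982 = -157461.59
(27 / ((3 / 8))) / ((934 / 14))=504 / 467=1.08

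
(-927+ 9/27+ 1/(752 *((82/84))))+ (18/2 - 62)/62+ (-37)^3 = -73950372763/1433688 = -51580.52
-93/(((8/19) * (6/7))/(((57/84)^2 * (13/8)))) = -2764177/14336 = -192.81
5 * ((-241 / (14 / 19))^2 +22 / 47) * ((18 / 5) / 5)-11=385103.27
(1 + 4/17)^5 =2.88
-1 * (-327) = 327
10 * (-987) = -9870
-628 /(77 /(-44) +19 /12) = 3768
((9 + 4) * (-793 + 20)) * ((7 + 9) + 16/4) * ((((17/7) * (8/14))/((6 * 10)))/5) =-683332/735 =-929.70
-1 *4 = -4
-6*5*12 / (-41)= 360 / 41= 8.78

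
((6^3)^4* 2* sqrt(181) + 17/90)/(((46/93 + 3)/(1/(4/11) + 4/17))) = 6293/39000 + 20547736860672* sqrt(181)/5525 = 50034665473.77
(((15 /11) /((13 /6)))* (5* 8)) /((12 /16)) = 4800 /143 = 33.57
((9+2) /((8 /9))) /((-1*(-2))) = 6.19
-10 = -10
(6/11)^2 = 36/121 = 0.30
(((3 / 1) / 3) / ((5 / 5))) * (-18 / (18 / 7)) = -7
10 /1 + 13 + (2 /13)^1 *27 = 353 /13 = 27.15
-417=-417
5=5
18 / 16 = 9 / 8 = 1.12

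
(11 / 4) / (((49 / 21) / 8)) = 9.43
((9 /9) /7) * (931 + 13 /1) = 944 /7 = 134.86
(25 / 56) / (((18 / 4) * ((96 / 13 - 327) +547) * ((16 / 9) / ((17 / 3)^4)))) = 27144325 / 107267328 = 0.25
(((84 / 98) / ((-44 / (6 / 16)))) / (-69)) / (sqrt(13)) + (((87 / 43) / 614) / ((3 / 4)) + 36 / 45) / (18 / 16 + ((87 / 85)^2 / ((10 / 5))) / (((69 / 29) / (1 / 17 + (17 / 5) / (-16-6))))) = 0.73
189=189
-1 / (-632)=1 / 632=0.00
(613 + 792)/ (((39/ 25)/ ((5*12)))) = 702500/ 13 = 54038.46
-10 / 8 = -5 / 4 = -1.25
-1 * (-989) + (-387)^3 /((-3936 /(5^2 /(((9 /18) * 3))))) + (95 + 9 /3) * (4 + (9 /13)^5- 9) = 59904131593679 /243568208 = 245943.97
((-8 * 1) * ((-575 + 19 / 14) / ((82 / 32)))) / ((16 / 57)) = 1831068 / 287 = 6380.03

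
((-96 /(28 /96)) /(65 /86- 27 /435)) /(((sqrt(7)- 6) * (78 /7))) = 165120 * sqrt(7) /112463 + 990720 /112463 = 12.69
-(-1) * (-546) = -546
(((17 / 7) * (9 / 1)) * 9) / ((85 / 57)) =4617 / 35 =131.91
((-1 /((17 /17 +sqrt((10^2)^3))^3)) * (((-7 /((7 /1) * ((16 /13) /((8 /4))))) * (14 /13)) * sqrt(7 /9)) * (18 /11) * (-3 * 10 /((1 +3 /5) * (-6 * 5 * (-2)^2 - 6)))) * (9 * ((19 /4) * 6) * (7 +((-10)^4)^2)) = 1282500089775 * sqrt(7) /353057056352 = 9.61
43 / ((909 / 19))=817 / 909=0.90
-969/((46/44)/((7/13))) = -149226/299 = -499.08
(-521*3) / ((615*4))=-521 / 820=-0.64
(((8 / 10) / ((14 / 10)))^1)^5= 1024 / 16807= 0.06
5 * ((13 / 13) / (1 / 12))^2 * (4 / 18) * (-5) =-800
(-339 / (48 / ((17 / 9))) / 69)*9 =-1921 / 1104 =-1.74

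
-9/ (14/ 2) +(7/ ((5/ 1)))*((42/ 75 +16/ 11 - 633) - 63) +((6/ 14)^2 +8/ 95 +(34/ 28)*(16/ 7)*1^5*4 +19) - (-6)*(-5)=-972.50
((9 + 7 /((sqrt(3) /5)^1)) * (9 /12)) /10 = 27 /40 + 7 * sqrt(3) /8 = 2.19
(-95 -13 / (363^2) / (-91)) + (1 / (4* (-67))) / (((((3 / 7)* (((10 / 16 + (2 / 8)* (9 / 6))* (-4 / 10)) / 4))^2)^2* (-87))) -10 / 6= -4062438071129 / 48389134563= -83.95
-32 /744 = -4 /93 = -0.04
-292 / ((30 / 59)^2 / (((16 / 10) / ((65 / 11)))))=-22361944 / 73125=-305.80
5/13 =0.38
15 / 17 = 0.88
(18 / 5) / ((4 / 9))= 81 / 10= 8.10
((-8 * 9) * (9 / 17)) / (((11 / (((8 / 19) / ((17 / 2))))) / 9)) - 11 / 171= -874777 / 543609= -1.61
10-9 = 1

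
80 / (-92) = -0.87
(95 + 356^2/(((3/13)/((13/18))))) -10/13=139252571/351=396730.97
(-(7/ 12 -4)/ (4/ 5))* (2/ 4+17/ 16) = 5125/ 768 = 6.67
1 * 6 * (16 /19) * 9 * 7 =6048 /19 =318.32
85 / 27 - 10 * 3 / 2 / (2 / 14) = -2750 / 27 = -101.85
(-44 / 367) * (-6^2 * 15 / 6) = 3960 / 367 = 10.79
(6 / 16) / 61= 0.01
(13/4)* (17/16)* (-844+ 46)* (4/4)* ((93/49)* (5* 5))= -29288025/224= -130750.11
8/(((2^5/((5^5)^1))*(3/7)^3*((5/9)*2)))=214375/24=8932.29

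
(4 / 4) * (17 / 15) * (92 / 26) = 782 / 195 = 4.01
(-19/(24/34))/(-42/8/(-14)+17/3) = -646/145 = -4.46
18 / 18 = 1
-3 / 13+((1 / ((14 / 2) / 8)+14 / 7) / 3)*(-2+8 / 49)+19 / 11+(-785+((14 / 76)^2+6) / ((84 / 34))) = -332737890305 / 424960536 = -782.99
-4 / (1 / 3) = -12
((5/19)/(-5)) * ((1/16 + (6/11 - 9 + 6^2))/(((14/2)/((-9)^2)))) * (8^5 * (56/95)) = -324774.53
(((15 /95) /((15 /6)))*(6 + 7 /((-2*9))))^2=10201 /81225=0.13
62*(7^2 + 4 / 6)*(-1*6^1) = -18476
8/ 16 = 0.50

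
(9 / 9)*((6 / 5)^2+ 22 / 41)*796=1573.36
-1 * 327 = -327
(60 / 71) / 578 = 30 / 20519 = 0.00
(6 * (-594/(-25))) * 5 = 3564/5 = 712.80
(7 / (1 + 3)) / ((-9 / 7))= -49 / 36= -1.36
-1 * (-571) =571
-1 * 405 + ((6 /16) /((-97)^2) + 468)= 4742139 /75272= 63.00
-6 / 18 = -1 / 3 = -0.33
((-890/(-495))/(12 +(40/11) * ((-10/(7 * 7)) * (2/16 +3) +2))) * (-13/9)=-56693/370089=-0.15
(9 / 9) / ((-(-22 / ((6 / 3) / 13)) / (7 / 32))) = 7 / 4576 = 0.00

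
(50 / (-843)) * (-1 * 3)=50 / 281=0.18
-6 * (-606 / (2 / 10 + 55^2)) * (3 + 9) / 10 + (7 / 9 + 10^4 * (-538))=-122066769629 / 22689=-5379997.78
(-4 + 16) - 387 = -375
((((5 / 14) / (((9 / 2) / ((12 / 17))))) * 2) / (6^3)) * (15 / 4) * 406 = 725 / 918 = 0.79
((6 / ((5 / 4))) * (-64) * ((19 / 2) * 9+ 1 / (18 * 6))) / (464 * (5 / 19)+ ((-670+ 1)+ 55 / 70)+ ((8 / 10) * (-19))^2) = 1572166400 / 18856881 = 83.37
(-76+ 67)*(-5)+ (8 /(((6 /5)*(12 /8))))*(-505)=-19795 /9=-2199.44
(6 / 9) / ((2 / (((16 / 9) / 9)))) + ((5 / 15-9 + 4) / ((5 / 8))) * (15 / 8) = -3386 / 243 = -13.93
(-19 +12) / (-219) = 7 / 219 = 0.03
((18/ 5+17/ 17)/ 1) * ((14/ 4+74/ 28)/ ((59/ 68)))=67252/ 2065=32.57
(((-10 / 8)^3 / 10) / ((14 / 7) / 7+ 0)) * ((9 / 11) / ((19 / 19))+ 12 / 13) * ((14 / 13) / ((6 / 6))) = -305025 / 237952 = -1.28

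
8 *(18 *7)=1008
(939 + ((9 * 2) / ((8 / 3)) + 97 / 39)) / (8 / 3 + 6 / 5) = 739625 / 3016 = 245.23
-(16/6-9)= 19/3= 6.33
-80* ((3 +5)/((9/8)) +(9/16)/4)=-20885/36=-580.14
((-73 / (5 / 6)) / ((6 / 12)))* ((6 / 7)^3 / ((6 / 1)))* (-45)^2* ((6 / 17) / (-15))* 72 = 63082.82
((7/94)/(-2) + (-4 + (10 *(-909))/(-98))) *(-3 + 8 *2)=10624497/9212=1153.33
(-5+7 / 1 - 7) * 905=-4525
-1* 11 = -11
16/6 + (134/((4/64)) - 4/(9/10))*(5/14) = 48308/63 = 766.79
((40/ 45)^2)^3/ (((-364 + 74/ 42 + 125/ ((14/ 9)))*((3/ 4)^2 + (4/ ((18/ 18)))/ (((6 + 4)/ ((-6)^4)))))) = -0.00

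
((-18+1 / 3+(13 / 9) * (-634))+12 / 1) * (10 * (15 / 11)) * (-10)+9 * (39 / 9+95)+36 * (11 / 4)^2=16739945 / 132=126817.77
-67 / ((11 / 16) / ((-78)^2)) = -6522048 / 11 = -592913.45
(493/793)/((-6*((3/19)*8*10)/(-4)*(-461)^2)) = 9367/60670495080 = 0.00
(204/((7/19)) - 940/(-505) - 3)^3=59625704384081711/353393243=168723385.53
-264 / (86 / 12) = -1584 / 43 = -36.84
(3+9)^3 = 1728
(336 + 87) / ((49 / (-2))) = -846 / 49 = -17.27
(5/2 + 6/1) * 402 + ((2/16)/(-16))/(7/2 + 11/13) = 24711731/7232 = 3417.00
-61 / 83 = -0.73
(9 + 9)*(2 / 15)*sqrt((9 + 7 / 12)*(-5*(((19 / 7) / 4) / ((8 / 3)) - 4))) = sqrt(810474) / 28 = 32.15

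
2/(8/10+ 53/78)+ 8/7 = 10076/4039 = 2.49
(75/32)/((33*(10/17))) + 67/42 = 25369/14784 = 1.72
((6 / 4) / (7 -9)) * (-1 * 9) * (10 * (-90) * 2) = -12150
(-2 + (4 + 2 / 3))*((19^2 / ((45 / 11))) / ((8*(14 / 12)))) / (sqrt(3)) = 7942*sqrt(3) / 945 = 14.56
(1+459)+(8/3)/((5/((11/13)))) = 89788/195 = 460.45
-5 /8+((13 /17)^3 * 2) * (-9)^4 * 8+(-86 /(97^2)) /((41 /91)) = 711756463488755 /15162264776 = 46942.62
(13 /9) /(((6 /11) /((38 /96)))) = 2717 /2592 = 1.05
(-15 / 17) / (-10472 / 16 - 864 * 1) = 30 / 51629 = 0.00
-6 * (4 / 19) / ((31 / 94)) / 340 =-564 / 50065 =-0.01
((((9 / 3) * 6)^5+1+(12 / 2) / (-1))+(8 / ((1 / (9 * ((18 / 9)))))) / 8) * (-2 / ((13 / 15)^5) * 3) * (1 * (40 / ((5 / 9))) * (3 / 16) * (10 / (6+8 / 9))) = -5230212584484375 / 11510083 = -454402681.93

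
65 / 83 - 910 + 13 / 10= -753571 / 830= -907.92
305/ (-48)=-305/ 48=-6.35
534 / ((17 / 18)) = 9612 / 17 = 565.41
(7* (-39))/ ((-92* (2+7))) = 91/ 276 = 0.33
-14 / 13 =-1.08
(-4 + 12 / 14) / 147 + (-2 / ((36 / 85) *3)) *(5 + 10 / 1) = -145907 / 6174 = -23.63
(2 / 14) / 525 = 0.00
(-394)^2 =155236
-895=-895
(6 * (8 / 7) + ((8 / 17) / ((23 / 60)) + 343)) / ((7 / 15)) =14413785 / 19159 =752.32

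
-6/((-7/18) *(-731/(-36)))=3888/5117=0.76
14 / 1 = 14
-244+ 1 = -243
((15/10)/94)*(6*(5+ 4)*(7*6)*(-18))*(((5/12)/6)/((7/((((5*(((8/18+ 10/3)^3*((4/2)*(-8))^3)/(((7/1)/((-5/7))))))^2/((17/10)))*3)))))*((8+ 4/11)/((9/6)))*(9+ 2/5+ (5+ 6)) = -14902572484866867200000/904920093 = -16468384999013.24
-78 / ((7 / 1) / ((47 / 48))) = -10.91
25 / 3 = 8.33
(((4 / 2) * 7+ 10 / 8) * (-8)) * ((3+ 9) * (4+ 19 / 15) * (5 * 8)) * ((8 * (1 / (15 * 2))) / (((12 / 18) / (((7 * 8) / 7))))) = -4934656 / 5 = -986931.20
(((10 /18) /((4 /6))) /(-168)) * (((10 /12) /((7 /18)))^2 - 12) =605 /16464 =0.04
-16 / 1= -16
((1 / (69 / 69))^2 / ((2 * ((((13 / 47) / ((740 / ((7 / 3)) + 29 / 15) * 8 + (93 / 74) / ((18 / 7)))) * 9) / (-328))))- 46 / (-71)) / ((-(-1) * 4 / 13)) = -1809404559343 / 3310020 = -546644.60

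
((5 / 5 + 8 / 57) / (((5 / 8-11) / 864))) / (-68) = 37440 / 26809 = 1.40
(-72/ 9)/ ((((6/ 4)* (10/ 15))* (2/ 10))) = -40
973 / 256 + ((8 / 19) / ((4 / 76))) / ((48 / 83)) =13543 / 768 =17.63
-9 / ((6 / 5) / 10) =-75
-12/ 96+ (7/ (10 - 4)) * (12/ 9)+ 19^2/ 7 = 26713/ 504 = 53.00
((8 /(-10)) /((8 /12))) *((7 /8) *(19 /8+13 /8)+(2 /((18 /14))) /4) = -4.67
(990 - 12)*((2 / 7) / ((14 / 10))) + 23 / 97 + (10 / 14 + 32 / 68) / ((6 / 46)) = 16880378 / 80801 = 208.91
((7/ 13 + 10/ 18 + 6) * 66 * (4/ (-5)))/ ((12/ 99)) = -40172/ 13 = -3090.15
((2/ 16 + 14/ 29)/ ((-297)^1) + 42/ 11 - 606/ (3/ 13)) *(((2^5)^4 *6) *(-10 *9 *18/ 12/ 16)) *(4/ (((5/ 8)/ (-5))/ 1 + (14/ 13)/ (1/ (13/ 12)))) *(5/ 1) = 852550281068544/ 319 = 2672571414007.97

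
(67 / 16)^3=300763 / 4096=73.43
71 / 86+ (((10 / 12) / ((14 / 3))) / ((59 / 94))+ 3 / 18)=136043 / 106554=1.28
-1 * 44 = -44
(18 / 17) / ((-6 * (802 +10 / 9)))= -27 / 122876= -0.00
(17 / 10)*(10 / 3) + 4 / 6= 19 / 3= 6.33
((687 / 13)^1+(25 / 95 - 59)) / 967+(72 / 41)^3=89049631497 / 16461711929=5.41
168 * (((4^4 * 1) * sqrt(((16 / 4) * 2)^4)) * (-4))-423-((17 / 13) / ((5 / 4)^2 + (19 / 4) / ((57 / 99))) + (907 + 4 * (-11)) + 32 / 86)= -966387750194 / 87763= -11011334.51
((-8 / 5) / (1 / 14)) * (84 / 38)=-4704 / 95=-49.52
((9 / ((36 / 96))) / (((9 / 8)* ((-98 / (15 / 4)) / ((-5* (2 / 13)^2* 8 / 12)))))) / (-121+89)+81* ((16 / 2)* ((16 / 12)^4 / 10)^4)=17777776245338 / 2750539325625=6.46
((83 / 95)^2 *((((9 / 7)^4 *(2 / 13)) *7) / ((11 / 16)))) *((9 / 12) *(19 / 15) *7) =361589832 / 16641625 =21.73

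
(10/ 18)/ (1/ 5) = 25/ 9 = 2.78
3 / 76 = 0.04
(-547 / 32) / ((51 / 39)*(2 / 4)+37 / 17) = -120887 / 20016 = -6.04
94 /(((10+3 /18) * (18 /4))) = 376 /183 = 2.05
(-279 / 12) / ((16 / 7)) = -651 / 64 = -10.17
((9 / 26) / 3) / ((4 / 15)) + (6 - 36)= -3075 / 104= -29.57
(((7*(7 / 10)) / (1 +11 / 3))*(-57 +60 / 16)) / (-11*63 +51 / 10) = 1491 / 18344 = 0.08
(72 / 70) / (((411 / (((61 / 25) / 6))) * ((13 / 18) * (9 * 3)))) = 244 / 4675125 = 0.00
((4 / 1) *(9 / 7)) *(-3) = -108 / 7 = -15.43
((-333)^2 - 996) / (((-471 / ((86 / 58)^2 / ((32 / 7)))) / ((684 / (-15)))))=27024556881 / 5281480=5116.85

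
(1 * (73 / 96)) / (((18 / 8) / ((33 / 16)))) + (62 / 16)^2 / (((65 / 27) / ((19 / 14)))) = 2401151 / 262080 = 9.16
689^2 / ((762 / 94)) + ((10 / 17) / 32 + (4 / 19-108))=115095629875 / 1969008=58453.61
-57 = -57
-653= -653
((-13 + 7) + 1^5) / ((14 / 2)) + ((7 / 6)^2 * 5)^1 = 1535 / 252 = 6.09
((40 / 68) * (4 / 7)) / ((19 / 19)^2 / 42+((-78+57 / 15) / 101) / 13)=-1575600 / 153289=-10.28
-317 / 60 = -5.28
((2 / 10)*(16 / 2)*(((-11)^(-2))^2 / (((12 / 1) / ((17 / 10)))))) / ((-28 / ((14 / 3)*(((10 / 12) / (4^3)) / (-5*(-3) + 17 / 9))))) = -17 / 8545658880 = -0.00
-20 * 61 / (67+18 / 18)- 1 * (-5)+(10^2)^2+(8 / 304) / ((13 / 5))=83871405 / 8398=9987.07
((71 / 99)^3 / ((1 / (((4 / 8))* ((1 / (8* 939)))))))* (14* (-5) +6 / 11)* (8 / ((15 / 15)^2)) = -136722002 / 10022218371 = -0.01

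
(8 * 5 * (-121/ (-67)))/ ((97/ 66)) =319440/ 6499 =49.15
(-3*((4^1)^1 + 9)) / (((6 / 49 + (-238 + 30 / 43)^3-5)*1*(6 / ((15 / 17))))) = 253229795 / 590017985844702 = 0.00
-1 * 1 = -1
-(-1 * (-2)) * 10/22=-10/11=-0.91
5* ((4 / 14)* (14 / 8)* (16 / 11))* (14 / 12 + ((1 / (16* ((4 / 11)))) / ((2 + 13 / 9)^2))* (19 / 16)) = 17475055 / 4059264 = 4.30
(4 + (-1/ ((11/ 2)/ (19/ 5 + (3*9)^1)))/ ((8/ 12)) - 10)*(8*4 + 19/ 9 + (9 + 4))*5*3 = -10176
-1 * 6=-6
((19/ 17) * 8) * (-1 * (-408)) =3648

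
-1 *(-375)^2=-140625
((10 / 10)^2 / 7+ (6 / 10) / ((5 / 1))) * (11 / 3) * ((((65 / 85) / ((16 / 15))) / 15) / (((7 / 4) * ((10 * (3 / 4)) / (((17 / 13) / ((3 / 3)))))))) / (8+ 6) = 253 / 771750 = 0.00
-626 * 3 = -1878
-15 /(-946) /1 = 15 /946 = 0.02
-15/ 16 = -0.94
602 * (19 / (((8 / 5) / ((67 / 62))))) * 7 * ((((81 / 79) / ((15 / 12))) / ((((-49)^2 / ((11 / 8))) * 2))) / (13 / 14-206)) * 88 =-5.45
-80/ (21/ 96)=-2560/ 7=-365.71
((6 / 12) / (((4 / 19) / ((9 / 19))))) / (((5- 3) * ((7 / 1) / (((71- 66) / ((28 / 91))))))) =585 / 448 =1.31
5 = 5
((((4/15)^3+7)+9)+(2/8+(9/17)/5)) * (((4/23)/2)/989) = 3758027/2610218250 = 0.00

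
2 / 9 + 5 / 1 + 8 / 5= 307 / 45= 6.82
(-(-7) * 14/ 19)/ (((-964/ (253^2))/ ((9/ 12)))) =-9409323/ 36632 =-256.86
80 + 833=913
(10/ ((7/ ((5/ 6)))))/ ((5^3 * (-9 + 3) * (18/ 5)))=-0.00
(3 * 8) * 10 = 240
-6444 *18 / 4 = -28998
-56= -56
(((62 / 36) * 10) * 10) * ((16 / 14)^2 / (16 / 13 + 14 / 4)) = 2579200 / 54243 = 47.55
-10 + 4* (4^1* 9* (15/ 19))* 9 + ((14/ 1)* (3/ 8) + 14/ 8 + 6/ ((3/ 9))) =1038.16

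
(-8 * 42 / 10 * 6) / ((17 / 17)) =-1008 / 5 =-201.60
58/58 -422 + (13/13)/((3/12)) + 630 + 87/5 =1152/5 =230.40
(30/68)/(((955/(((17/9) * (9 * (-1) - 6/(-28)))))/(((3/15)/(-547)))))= 41/14626780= 0.00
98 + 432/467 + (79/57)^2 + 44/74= 5694818639/56139471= 101.44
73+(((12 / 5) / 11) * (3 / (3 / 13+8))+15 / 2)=948421 / 11770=80.58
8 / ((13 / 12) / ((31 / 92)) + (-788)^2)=744 / 57748091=0.00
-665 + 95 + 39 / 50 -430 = -49961 / 50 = -999.22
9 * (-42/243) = -1.56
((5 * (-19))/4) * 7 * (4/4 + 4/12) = -221.67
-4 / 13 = -0.31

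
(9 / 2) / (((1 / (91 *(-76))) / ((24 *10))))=-7469280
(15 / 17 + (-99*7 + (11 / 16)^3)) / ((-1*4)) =48170909 / 278528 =172.95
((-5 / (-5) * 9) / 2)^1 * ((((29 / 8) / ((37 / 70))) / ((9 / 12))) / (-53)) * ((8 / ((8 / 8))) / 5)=-2436 / 1961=-1.24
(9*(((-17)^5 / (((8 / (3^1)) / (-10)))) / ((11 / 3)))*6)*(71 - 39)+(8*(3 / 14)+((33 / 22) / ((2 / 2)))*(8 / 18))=579642422230 / 231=2509274555.11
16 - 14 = 2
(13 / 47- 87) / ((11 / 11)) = -86.72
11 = 11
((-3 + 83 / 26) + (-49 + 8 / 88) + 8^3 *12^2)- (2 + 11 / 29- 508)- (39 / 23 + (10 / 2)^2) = 14146568123 / 190762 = 74158.21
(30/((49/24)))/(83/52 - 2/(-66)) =1235520/136759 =9.03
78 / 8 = 39 / 4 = 9.75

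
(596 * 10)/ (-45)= -1192/ 9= -132.44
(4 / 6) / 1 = 2 / 3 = 0.67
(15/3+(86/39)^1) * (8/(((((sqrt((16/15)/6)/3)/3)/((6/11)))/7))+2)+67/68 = 40829/2652+212436 * sqrt(10)/143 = 4713.17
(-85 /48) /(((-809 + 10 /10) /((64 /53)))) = 85 /32118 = 0.00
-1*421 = -421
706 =706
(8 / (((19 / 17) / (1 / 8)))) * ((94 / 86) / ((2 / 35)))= 27965 / 1634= 17.11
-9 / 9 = -1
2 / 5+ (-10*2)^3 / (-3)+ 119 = 41791 / 15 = 2786.07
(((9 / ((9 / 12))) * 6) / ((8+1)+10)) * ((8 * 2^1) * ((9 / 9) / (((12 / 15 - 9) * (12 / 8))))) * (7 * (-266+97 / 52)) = 2251200 / 247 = 9114.17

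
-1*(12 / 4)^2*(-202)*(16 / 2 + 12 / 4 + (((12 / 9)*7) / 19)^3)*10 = 4159331500 / 20577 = 202134.98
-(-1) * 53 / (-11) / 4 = -53 / 44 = -1.20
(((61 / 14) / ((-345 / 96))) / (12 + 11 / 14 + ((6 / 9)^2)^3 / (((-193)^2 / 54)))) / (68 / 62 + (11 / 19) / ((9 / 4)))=-5203385520048 / 74303117371615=-0.07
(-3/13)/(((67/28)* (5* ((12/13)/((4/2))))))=-14/335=-0.04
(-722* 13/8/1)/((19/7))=-432.25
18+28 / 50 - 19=-11 / 25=-0.44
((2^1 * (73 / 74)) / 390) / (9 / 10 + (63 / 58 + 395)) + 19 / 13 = 242802851 / 166126818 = 1.46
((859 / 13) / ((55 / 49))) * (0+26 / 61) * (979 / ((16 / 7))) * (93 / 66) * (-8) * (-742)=301587192193 / 3355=89891860.56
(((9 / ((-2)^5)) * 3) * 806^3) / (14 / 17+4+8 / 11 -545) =330461225523 / 403508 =818970.69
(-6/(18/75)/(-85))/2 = 5/34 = 0.15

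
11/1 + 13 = 24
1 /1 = 1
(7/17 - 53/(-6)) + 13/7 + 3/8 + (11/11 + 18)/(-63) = 11.18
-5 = -5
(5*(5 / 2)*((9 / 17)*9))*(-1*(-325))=658125 / 34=19356.62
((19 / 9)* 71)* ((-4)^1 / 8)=-1349 / 18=-74.94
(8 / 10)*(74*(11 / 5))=3256 / 25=130.24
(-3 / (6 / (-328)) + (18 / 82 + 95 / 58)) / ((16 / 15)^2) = 88742025 / 608768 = 145.77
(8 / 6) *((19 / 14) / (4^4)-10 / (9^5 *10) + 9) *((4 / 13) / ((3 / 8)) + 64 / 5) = 158181639953 / 967222620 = 163.54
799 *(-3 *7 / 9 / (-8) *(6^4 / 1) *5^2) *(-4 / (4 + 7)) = -30202200 / 11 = -2745654.55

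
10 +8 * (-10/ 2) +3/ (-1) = -33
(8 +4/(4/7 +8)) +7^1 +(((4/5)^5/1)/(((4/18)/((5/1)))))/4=32456/1875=17.31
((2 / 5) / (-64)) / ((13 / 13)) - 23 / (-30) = 73 / 96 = 0.76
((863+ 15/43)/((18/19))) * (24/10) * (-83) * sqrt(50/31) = -117089096 * sqrt(62)/3999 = -230547.75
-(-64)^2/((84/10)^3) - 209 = -1999549/9261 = -215.91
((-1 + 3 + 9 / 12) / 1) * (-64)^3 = -720896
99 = 99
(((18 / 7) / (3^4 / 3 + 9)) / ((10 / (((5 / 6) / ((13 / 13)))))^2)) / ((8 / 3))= 1 / 5376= 0.00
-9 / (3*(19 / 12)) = -36 / 19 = -1.89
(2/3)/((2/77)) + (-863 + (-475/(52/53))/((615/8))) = -1348966/1599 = -843.63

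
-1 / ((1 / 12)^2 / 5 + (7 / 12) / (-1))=720 / 419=1.72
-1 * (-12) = 12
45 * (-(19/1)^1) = -855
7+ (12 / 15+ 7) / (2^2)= 179 / 20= 8.95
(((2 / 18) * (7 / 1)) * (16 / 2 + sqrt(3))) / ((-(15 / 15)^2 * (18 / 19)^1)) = -532 / 81-133 * sqrt(3) / 162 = -7.99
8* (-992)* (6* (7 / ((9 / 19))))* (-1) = 2110976 / 3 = 703658.67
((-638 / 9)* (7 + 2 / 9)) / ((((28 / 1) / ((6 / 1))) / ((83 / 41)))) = -1721005 / 7749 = -222.09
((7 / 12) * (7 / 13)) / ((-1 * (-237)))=49 / 36972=0.00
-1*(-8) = 8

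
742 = 742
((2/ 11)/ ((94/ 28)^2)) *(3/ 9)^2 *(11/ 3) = 392/ 59643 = 0.01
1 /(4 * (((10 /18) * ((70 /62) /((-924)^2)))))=8507268 /25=340290.72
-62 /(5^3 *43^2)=-62 /231125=-0.00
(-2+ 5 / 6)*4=-14 / 3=-4.67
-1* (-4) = 4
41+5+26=72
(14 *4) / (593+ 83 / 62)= 3472 / 36849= 0.09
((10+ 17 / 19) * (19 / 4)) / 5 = 207 / 20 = 10.35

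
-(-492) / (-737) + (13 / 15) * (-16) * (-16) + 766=10913486 / 11055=987.20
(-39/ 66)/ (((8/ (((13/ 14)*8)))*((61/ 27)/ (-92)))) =104949/ 4697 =22.34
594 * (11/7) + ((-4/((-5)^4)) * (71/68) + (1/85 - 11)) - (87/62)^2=263158531157/285897500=920.46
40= 40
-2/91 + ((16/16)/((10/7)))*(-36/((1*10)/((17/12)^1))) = -32687/9100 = -3.59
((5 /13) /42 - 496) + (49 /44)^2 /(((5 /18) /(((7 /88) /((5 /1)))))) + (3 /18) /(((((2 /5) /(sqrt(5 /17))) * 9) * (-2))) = -288318258001 /581380800 - 5 * sqrt(85) /3672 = -495.93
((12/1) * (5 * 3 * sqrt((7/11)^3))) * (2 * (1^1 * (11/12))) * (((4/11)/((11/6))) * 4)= 20160 * sqrt(77)/1331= 132.91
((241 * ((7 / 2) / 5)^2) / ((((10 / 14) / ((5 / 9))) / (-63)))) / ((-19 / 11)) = 6365051 / 1900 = 3350.03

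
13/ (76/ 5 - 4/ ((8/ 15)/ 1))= 130/ 77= 1.69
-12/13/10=-6/65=-0.09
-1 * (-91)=91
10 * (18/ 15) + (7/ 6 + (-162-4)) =-917/ 6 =-152.83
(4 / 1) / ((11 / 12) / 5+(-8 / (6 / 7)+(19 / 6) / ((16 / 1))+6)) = -1920 / 1417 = -1.35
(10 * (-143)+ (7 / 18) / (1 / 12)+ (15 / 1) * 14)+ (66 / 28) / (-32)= -1633507 / 1344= -1215.41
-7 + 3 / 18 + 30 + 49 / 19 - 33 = -7.25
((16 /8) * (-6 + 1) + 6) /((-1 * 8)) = 1 /2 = 0.50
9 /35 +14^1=499 /35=14.26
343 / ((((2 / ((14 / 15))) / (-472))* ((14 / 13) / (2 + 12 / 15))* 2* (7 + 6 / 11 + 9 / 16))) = -1296463168 / 107025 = -12113.65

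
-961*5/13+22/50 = -119982/325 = -369.18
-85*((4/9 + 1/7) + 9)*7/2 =-25670/9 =-2852.22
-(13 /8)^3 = -2197 /512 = -4.29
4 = 4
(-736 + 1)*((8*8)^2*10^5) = -301056000000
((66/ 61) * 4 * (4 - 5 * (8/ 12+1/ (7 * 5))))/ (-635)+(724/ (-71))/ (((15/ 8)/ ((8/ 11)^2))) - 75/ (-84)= -55550022389/ 27952880340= -1.99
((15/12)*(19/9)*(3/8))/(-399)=-5/2016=-0.00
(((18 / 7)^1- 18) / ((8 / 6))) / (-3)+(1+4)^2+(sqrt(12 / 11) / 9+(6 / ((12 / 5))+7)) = 38.47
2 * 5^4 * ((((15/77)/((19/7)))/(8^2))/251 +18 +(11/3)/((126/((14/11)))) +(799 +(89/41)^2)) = 78261960493223125/76190612256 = 1027186.40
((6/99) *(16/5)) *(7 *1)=224/165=1.36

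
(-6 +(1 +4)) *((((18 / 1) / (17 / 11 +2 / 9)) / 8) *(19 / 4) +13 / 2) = -35129 / 2800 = -12.55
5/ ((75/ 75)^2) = 5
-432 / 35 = -12.34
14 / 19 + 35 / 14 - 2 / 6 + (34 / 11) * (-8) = -27367 / 1254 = -21.82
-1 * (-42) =42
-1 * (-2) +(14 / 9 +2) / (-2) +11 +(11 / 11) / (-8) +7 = 1303 / 72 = 18.10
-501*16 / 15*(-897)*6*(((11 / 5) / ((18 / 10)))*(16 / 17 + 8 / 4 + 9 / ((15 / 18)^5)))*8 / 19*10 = 378519508077568 / 1009375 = 375003847.01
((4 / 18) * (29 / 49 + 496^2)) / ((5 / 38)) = 305388596 / 735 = 415494.69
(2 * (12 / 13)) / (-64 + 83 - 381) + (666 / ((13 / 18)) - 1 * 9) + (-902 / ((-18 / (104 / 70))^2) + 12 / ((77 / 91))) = 2365825863809 / 2568240675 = 921.19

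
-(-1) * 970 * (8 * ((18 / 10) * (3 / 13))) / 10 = 20952 / 65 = 322.34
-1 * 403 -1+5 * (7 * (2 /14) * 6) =-374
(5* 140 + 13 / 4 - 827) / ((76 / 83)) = -41085 / 304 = -135.15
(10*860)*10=86000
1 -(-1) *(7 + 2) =10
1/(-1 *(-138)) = 1/138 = 0.01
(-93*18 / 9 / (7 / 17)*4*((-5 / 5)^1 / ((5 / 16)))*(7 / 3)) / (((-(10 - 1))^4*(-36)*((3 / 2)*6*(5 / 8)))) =-134912 / 13286025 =-0.01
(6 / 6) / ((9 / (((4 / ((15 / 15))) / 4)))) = 1 / 9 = 0.11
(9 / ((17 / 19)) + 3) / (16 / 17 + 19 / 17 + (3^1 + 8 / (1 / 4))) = 37 / 105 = 0.35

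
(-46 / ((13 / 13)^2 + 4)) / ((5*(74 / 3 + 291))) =-138 / 23675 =-0.01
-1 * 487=-487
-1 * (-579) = 579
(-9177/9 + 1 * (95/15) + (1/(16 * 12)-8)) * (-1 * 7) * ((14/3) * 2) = 3202885/48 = 66726.77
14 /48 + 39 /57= 445 /456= 0.98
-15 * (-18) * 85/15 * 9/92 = 6885/46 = 149.67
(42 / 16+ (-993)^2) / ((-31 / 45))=-354978585 / 248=-1431365.26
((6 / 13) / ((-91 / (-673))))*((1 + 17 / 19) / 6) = 24228 / 22477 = 1.08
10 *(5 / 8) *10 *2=125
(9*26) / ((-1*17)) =-234 / 17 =-13.76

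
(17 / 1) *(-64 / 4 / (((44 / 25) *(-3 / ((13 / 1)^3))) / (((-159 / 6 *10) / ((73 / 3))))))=-989748500 / 803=-1232563.51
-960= -960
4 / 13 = 0.31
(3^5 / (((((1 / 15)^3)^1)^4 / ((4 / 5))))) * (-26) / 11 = -655789890234375000 / 11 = -59617262748579545.45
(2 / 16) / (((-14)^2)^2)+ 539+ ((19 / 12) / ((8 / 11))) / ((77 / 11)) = 497236127 / 921984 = 539.31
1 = 1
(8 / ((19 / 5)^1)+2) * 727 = 56706 / 19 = 2984.53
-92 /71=-1.30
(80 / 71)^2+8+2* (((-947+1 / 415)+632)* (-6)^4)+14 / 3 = -816459.82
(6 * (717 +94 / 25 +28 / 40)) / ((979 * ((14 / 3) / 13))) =4220541 / 342650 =12.32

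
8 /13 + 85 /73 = 1689 /949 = 1.78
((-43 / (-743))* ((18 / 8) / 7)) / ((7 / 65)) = 0.17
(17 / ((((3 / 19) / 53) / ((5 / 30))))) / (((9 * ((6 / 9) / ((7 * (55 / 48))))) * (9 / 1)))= 6590815 / 46656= 141.26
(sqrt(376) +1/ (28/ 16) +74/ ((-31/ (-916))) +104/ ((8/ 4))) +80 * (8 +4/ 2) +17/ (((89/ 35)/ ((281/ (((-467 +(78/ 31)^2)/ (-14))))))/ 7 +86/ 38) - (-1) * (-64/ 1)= 2 * sqrt(94) +26261729744013034/ 8805199856271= 3001.92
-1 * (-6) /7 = 6 /7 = 0.86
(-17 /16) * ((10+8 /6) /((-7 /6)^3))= 2601 /343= 7.58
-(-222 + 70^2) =-4678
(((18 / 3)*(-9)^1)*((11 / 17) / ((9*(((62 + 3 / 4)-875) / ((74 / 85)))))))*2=13024 / 1564935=0.01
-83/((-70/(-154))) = -913/5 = -182.60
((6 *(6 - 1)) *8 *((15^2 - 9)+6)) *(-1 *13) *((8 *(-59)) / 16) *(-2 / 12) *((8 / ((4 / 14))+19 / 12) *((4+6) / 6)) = -503727250 / 3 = -167909083.33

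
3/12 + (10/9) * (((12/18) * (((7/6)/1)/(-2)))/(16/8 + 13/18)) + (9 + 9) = 4559/252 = 18.09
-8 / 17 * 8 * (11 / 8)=-88 / 17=-5.18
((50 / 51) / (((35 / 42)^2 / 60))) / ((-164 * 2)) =-180 / 697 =-0.26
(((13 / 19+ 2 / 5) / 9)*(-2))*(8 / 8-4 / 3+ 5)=-2884 / 2565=-1.12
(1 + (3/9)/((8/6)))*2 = 5/2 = 2.50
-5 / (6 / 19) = -95 / 6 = -15.83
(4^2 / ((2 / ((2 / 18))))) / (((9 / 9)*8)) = 1 / 9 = 0.11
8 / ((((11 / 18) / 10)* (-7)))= -18.70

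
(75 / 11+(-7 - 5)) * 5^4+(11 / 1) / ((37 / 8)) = -1317157 / 407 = -3236.26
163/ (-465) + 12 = 5417/ 465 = 11.65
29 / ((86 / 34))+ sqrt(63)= 19.40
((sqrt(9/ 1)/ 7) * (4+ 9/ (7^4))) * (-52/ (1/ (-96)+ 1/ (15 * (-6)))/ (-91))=-45.55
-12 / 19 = -0.63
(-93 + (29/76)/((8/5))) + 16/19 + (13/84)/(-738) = -433069351/4711392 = -91.92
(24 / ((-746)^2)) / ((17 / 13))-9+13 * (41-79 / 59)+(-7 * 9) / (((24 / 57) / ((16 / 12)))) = 307.09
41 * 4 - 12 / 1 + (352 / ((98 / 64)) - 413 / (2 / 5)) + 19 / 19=-63663 / 98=-649.62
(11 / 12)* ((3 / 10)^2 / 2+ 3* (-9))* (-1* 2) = 19767 / 400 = 49.42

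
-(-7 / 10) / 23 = 7 / 230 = 0.03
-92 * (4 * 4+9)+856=-1444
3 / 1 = 3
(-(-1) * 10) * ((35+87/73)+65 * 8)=406020/73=5561.92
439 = 439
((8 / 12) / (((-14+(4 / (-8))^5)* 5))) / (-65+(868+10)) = -64 / 5475555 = -0.00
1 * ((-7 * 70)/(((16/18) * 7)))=-315/4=-78.75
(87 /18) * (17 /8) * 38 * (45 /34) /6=86.09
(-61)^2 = 3721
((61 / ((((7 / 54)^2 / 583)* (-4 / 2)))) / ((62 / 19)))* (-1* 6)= 2955498678 / 1519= 1945687.08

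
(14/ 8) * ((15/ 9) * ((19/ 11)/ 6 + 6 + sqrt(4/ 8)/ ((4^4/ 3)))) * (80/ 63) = 25 * sqrt(2)/ 1152 + 20750/ 891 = 23.32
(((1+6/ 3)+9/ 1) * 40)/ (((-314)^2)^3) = 15/ 29952143662898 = 0.00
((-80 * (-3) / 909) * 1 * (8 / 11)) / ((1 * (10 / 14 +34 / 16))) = 35840 / 529947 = 0.07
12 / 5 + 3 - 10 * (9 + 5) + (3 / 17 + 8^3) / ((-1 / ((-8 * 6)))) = 2078239 / 85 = 24449.87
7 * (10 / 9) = 70 / 9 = 7.78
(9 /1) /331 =9 /331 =0.03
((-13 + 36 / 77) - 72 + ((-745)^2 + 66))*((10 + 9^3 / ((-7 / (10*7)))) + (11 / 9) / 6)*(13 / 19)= -2764439070.94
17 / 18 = 0.94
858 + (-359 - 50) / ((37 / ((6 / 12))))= 63083 / 74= 852.47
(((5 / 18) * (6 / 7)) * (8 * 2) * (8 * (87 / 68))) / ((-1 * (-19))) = 4640 / 2261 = 2.05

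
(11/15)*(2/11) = 2/15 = 0.13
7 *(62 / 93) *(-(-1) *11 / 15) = 154 / 45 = 3.42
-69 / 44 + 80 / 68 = -293 / 748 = -0.39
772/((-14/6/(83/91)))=-192228/637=-301.77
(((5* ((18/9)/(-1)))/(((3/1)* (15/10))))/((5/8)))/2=-16/9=-1.78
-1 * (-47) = 47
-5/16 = -0.31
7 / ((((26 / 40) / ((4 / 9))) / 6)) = 1120 / 39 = 28.72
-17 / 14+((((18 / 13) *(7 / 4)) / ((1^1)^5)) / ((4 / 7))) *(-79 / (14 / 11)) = -384997 / 1456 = -264.42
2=2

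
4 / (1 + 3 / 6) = 8 / 3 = 2.67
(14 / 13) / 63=2 / 117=0.02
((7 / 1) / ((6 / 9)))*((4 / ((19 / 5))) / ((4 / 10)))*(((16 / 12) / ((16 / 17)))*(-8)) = -5950 / 19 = -313.16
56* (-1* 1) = -56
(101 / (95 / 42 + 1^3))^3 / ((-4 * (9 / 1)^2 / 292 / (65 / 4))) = -3353701876070 / 7714059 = -434751.91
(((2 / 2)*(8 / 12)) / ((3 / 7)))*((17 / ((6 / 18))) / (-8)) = -119 / 12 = -9.92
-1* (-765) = 765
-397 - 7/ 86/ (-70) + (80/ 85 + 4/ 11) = -63635513/ 160820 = -395.69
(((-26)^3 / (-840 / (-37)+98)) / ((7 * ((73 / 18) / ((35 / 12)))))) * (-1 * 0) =0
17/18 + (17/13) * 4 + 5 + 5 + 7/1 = 5423/234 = 23.18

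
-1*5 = -5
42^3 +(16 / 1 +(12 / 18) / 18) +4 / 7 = 14005771 / 189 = 74104.61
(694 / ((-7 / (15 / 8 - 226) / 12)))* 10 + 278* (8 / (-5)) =93310082 / 35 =2666002.34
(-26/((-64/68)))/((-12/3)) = -221/32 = -6.91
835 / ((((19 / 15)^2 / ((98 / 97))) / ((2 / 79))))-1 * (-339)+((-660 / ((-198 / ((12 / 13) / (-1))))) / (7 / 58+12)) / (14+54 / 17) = 34220177965381 / 97134601759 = 352.30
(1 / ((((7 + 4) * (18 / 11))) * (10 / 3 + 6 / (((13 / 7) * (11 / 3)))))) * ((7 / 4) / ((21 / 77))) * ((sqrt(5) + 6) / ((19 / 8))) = 11011 * sqrt(5) / 309168 + 11011 / 51528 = 0.29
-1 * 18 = -18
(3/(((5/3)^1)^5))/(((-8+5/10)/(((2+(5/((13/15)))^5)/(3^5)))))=-4747578922/5801453125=-0.82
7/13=0.54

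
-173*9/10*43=-66951/10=-6695.10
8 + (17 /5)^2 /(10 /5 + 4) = 1489 /150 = 9.93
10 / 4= 5 / 2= 2.50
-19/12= -1.58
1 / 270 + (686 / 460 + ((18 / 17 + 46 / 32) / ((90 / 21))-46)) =-74190401 / 1689120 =-43.92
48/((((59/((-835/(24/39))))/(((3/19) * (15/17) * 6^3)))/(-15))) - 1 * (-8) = 9496106456/19057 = 498300.18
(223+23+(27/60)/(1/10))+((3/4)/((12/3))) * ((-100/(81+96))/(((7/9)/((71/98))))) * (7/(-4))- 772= -48229033/92512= -521.33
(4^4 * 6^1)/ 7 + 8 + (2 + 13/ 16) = 25787/ 112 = 230.24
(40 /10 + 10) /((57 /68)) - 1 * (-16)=1864 /57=32.70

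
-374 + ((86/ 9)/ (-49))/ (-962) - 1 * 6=-80605937/ 212121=-380.00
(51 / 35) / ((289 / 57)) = 171 / 595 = 0.29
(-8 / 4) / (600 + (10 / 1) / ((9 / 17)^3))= -729 / 243265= -0.00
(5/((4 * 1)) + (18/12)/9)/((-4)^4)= 0.01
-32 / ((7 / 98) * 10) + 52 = 36 / 5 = 7.20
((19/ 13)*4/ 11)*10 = 760/ 143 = 5.31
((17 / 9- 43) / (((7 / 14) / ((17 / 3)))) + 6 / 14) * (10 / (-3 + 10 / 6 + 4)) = -439895 / 252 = -1745.62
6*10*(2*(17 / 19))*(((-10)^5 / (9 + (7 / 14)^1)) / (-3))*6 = 816000000 / 361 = 2260387.81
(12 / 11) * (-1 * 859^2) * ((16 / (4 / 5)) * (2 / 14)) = -177091440 / 77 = -2299888.83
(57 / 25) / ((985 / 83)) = 4731 / 24625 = 0.19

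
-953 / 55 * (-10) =1906 / 11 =173.27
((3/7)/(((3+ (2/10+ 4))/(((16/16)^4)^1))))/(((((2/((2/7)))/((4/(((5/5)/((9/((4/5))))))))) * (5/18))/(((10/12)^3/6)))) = 625/4704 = 0.13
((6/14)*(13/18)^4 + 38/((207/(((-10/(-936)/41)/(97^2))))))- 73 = -2059178194139141/28253048778864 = -72.88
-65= -65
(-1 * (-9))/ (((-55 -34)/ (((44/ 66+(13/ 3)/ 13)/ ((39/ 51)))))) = -153/ 1157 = -0.13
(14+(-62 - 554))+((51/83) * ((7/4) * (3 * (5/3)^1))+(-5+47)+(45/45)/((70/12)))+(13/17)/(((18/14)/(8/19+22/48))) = -112268142631/202676040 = -553.93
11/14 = 0.79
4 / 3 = 1.33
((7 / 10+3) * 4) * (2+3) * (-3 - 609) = -45288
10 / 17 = 0.59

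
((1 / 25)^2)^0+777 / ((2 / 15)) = 11657 / 2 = 5828.50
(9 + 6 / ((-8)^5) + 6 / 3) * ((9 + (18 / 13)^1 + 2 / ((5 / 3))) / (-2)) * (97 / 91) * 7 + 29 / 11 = -143995762831 / 304578560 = -472.77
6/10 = 3/5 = 0.60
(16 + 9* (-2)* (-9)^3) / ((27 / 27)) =13138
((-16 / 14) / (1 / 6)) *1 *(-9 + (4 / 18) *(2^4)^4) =-299408 / 3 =-99802.67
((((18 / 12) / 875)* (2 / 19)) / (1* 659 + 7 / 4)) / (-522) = -0.00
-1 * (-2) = 2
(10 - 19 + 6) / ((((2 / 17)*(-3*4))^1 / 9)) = 153 / 8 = 19.12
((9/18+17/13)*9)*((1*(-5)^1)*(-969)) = 2049435/26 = 78824.42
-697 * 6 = -4182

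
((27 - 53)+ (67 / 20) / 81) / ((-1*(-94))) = -0.28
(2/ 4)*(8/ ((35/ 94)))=376/ 35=10.74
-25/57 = -0.44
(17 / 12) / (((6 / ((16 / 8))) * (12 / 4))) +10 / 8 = 38 / 27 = 1.41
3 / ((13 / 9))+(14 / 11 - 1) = 336 / 143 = 2.35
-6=-6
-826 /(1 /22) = -18172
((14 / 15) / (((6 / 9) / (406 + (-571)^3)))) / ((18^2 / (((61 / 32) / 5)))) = -1766537003 / 5760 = -306690.45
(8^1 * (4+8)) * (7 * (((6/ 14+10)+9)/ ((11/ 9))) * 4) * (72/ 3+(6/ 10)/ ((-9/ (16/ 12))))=56193024/ 55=1021691.35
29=29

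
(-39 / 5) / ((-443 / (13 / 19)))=507 / 42085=0.01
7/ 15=0.47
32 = 32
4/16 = 1/4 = 0.25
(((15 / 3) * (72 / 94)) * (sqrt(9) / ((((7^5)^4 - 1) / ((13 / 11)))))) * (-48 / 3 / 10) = -117 / 429714600790264625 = -0.00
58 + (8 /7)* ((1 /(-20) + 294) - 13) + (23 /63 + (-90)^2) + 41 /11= 8483.18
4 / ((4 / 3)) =3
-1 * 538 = -538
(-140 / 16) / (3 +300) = -35 / 1212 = -0.03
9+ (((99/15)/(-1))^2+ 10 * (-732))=-181686/25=-7267.44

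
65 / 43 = 1.51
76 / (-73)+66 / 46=661 / 1679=0.39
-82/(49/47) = -3854/49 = -78.65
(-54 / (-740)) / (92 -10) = 27 / 30340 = 0.00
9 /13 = 0.69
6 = 6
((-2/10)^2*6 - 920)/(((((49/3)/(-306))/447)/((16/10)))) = 75483967392/6125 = 12323913.04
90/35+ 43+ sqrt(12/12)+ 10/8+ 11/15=20393/420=48.55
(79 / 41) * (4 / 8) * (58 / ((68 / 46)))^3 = 23442536077 / 402866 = 58189.41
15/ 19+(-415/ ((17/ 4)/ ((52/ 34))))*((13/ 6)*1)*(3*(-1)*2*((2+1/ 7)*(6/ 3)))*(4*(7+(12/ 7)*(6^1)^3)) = 3378532210815/ 269059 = 12556845.19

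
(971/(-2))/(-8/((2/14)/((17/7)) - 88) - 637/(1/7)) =1451645/13332138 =0.11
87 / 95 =0.92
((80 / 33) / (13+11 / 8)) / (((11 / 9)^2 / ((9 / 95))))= 31104 / 2908235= 0.01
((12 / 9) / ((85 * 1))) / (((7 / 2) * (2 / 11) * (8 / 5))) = 11 / 714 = 0.02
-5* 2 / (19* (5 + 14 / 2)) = -5 / 114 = -0.04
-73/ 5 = -14.60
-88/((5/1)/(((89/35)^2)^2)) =-5521317208/7503125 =-735.87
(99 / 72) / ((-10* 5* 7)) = -0.00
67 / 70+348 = 24427 / 70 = 348.96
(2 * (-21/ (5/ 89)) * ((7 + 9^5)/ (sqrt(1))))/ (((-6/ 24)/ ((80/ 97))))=14128084992/ 97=145650360.74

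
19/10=1.90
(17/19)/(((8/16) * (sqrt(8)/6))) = 51 * sqrt(2)/19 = 3.80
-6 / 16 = -3 / 8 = -0.38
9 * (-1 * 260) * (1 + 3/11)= -32760/11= -2978.18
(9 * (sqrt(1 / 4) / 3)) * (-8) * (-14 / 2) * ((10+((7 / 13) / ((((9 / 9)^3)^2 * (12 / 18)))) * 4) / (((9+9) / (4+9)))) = 2408 / 3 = 802.67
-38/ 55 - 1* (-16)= 842/ 55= 15.31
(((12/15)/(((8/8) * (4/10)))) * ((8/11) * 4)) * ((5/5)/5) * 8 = 512/55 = 9.31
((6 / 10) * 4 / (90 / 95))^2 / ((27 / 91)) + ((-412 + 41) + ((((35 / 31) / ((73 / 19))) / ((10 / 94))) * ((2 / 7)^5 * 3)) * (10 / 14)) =-80722067829461 / 231058014075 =-349.36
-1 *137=-137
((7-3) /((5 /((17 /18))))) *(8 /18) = 136 /405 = 0.34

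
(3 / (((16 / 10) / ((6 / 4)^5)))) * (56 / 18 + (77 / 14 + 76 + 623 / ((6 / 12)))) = 9700155 / 512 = 18945.62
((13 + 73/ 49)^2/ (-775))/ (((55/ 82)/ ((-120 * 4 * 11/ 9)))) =52910336/ 223293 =236.95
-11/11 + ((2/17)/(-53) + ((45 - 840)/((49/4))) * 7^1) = -2871501/6307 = -455.29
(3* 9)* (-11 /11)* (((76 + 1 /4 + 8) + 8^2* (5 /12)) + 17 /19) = -229437 /76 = -3018.91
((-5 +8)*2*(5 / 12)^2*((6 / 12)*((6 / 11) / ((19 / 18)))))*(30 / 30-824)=-185175 / 836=-221.50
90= 90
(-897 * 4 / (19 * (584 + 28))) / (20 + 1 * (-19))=-299 / 969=-0.31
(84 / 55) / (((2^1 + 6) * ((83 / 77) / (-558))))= -98.83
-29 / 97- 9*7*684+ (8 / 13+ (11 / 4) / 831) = -180621535741 / 4191564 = -43091.68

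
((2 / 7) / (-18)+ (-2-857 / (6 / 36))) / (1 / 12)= -1296292 / 21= -61728.19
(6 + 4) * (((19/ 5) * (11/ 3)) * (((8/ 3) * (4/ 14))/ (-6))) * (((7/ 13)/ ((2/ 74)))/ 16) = -7733/ 351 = -22.03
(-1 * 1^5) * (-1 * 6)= 6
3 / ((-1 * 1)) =-3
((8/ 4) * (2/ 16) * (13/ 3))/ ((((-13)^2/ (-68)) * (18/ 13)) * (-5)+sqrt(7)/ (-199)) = 747643 * sqrt(7)/ 40657332399+1706605095/ 27104888266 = 0.06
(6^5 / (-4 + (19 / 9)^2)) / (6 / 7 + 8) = 2204496 / 1147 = 1921.97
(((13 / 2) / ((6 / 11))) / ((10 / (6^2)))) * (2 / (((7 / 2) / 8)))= 6864 / 35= 196.11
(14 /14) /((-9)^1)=-1 /9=-0.11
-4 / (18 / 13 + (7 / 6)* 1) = -312 / 199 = -1.57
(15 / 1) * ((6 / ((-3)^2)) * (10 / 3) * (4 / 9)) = 400 / 27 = 14.81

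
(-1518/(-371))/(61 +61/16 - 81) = -24288/96089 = -0.25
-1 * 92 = -92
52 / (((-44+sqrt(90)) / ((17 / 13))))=-1496 / 923 - 102 * sqrt(10) / 923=-1.97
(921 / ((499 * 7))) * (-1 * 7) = -921 / 499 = -1.85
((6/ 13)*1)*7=42/ 13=3.23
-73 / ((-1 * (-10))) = -73 / 10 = -7.30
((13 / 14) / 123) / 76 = 13 / 130872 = 0.00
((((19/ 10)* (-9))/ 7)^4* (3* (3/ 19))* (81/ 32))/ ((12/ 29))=317128382253/ 3073280000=103.19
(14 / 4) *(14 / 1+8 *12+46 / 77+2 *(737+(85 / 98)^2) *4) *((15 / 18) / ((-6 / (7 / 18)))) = -396997985 / 349272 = -1136.64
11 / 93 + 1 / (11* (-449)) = 54236 / 459327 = 0.12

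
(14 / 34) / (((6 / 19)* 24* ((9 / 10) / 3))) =665 / 3672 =0.18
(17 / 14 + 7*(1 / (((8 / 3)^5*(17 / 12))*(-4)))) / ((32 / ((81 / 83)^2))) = 30831812055 / 859613167616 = 0.04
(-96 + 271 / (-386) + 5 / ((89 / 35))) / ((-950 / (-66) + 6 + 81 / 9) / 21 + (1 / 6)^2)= -1503603486 / 22656463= -66.37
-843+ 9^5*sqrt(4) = 117255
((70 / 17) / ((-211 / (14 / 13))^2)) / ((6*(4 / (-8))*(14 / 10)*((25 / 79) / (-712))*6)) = 11024608 / 1151179497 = 0.01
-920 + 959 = 39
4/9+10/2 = 49/9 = 5.44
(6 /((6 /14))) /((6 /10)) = 23.33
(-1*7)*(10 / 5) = -14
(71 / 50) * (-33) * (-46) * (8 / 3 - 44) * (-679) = 1512412748 / 25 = 60496509.92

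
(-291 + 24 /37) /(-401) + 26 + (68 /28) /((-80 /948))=-4267573 /2077180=-2.05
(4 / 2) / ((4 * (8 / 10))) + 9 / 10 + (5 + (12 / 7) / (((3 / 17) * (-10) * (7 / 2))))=2449 / 392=6.25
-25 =-25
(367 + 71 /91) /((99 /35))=55780 /429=130.02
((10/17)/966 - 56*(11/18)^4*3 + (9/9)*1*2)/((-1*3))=256556353/35914914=7.14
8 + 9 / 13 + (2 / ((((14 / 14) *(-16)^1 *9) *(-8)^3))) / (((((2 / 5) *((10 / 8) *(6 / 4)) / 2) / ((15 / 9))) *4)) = 18745409 / 2156544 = 8.69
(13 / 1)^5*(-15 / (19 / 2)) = -11138790 / 19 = -586252.11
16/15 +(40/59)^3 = 4246064/3080685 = 1.38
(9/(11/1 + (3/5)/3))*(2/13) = 45/364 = 0.12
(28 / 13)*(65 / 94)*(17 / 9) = 1190 / 423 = 2.81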